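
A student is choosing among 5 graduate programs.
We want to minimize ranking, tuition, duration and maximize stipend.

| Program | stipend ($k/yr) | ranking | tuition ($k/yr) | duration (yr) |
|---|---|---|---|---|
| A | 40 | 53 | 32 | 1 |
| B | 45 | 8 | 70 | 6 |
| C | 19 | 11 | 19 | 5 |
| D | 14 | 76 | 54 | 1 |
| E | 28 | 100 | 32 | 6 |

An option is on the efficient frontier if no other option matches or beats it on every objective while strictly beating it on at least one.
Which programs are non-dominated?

A: not dominated.
B: not dominated (best stipend).
C: not dominated (best tuition).
D: dominated by A (stipend 40≥14, ranking 53≤76, tuition 32≤54, duration 1≤1).
E: dominated by A (stipend 40≥28, ranking 53≤100, tuition 32≤32, duration 1≤6).

A, B, C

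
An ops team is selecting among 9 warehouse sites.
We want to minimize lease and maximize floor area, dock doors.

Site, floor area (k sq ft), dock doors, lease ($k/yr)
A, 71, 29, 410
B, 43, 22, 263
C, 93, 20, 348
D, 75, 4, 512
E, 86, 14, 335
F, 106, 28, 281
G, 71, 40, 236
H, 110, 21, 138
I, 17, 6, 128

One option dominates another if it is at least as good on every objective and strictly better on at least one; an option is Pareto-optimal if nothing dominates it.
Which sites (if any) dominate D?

C: floor area 93≥75, dock doors 20≥4, lease 348≤512 — dominates D.
E: floor area 86≥75, dock doors 14≥4, lease 335≤512 — dominates D.
F: floor area 106≥75, dock doors 28≥4, lease 281≤512 — dominates D.
H: floor area 110≥75, dock doors 21≥4, lease 138≤512 — dominates D.
Others (A, B, G, I) are each worse than D on at least one objective.

C, E, F, H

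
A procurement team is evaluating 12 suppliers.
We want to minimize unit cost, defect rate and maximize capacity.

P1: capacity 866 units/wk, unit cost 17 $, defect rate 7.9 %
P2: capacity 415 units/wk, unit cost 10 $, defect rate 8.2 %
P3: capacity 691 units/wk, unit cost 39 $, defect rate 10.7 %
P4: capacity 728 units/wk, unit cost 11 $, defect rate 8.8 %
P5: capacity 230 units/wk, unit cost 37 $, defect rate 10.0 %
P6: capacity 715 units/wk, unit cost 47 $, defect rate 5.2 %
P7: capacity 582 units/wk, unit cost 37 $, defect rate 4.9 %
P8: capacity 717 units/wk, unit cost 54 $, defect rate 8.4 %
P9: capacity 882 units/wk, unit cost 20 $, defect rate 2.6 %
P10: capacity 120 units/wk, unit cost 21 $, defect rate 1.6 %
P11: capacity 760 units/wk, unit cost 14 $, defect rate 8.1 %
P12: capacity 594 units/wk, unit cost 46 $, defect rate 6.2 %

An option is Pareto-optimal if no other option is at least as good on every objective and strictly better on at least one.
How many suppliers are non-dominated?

P1: not dominated.
P2: not dominated (best unit cost).
P3: dominated by P1 (capacity 866≥691, unit cost 17≤39, defect rate 7.9≤10.7).
P4: not dominated.
P5: dominated by P1 (capacity 866≥230, unit cost 17≤37, defect rate 7.9≤10.0).
P6: dominated by P9 (capacity 882≥715, unit cost 20≤47, defect rate 2.6≤5.2).
P7: dominated by P9 (capacity 882≥582, unit cost 20≤37, defect rate 2.6≤4.9).
P8: dominated by P1 (capacity 866≥717, unit cost 17≤54, defect rate 7.9≤8.4).
P9: not dominated (best capacity).
P10: not dominated (best defect rate).
P11: not dominated.
P12: dominated by P9 (capacity 882≥594, unit cost 20≤46, defect rate 2.6≤6.2).
Pareto-optimal: P1, P2, P4, P9, P10, P11 → 6.

6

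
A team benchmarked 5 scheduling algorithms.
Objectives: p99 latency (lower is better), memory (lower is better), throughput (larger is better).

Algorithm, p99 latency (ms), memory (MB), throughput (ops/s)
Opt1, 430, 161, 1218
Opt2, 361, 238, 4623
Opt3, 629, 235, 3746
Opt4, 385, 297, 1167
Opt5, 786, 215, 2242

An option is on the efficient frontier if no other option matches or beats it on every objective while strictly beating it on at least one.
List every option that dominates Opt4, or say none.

Opt2

Opt2: p99 latency 361≤385, memory 238≤297, throughput 4623≥1167 — dominates Opt4.
Others (Opt1, Opt3, Opt5) are each worse than Opt4 on at least one objective.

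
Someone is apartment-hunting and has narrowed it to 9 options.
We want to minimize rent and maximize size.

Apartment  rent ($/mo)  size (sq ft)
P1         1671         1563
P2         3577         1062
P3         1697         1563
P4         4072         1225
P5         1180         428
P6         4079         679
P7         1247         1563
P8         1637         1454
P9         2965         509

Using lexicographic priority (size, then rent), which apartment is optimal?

First maximize size: best is 1563, kept {P1, P3, P7}.
Then minimize rent: best is 1247, kept {P7}.

P7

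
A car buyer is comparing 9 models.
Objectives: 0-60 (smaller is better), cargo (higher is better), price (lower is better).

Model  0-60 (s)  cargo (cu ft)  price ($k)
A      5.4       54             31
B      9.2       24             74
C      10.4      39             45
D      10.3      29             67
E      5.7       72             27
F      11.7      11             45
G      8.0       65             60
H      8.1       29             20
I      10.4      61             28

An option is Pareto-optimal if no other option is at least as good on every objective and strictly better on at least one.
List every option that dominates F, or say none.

A: 0-60 5.4≤11.7, cargo 54≥11, price 31≤45 — dominates F.
C: 0-60 10.4≤11.7, cargo 39≥11, price 45≤45 — dominates F.
E: 0-60 5.7≤11.7, cargo 72≥11, price 27≤45 — dominates F.
H: 0-60 8.1≤11.7, cargo 29≥11, price 20≤45 — dominates F.
I: 0-60 10.4≤11.7, cargo 61≥11, price 28≤45 — dominates F.
Others (B, D, G) are each worse than F on at least one objective.

A, C, E, H, I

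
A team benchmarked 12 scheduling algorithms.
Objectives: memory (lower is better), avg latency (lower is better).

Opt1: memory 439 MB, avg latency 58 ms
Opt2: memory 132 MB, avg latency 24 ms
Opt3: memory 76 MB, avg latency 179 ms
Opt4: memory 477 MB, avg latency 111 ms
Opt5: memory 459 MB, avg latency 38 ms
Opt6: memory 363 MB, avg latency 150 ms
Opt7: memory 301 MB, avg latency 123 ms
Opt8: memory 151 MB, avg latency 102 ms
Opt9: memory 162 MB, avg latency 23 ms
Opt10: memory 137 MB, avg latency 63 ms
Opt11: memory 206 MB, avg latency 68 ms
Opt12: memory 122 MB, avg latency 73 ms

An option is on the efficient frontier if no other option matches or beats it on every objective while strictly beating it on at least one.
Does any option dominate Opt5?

Opt2 vs Opt5: memory 132≤459, avg latency 24≤38 — Opt2 is at least as good on every objective and strictly better on at least one, so Opt2 dominates Opt5.

Yes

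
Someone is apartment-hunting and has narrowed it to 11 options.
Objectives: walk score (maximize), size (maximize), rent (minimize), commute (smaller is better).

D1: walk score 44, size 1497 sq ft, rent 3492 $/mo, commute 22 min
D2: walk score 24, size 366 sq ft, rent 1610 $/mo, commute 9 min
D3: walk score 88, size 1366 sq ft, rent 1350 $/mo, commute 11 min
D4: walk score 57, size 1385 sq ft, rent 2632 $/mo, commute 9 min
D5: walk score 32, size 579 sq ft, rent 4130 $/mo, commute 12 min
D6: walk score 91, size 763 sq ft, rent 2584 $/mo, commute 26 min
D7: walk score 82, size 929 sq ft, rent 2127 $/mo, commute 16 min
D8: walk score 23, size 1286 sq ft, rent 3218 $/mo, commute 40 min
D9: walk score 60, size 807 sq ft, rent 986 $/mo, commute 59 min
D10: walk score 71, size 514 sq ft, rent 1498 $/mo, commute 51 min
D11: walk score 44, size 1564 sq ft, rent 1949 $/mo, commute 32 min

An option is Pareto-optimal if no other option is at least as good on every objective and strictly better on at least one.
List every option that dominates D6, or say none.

none

D1: worse on walk score (44 vs 91).
D2: worse on walk score (24 vs 91).
D3: worse on walk score (88 vs 91).
D4: worse on walk score (57 vs 91).
D5: worse on walk score (32 vs 91).
D7: worse on walk score (82 vs 91).
D8: worse on walk score (23 vs 91).
D9: worse on walk score (60 vs 91).
D10: worse on walk score (71 vs 91).
D11: worse on walk score (44 vs 91).
No option dominates D6.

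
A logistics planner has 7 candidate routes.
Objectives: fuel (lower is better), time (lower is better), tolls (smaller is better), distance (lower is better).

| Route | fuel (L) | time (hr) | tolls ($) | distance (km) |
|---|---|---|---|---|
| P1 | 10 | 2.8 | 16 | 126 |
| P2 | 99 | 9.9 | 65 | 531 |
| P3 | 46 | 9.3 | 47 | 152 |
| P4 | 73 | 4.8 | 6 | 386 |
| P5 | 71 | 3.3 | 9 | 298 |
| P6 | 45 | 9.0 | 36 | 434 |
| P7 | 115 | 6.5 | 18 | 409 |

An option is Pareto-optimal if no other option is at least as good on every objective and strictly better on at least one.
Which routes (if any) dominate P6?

P1

P1: fuel 10≤45, time 2.8≤9.0, tolls 16≤36, distance 126≤434 — dominates P6.
Others (P2, P3, P4, P5, P7) are each worse than P6 on at least one objective.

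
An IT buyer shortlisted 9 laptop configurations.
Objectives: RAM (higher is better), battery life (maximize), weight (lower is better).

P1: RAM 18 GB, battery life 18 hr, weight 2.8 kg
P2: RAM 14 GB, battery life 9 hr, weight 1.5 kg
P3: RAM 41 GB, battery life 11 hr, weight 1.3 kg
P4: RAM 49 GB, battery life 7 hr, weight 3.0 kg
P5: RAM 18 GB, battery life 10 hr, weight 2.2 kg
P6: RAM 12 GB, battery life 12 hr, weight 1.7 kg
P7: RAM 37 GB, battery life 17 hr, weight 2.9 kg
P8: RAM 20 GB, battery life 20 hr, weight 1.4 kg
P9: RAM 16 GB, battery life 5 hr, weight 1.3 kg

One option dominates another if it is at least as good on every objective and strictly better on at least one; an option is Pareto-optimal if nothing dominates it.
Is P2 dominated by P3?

Yes

P3 vs P2: RAM 41≥14, battery life 11≥9, weight 1.3≤1.5 — P3 is at least as good on every objective with at least one strict improvement.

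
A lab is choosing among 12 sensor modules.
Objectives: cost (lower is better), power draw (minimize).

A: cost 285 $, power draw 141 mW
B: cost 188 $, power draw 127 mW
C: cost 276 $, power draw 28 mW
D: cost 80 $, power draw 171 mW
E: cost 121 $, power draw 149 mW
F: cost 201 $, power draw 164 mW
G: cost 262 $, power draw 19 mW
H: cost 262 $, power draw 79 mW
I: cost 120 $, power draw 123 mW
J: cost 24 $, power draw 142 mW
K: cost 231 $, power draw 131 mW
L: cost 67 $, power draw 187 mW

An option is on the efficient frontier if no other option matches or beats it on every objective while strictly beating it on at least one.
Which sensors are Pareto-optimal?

G, I, J

A: dominated by B (cost 188≤285, power draw 127≤141).
B: dominated by I (cost 120≤188, power draw 123≤127).
C: dominated by G (cost 262≤276, power draw 19≤28).
D: dominated by J (cost 24≤80, power draw 142≤171).
E: dominated by I (cost 120≤121, power draw 123≤149).
F: dominated by B (cost 188≤201, power draw 127≤164).
G: not dominated (best power draw).
H: dominated by G (cost 262≤262, power draw 19≤79).
I: not dominated.
J: not dominated (best cost).
K: dominated by B (cost 188≤231, power draw 127≤131).
L: dominated by J (cost 24≤67, power draw 142≤187).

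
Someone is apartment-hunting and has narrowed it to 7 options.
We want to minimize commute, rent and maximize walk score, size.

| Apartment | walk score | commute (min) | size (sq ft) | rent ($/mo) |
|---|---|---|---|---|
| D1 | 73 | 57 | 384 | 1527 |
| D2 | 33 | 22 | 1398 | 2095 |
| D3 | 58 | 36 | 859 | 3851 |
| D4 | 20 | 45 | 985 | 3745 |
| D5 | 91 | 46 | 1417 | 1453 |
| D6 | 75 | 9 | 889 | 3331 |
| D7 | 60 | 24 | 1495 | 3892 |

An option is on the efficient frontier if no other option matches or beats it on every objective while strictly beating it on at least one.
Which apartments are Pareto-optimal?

D2, D5, D6, D7

D1: dominated by D5 (walk score 91≥73, commute 46≤57, size 1417≥384, rent 1453≤1527).
D2: not dominated.
D3: dominated by D6 (walk score 75≥58, commute 9≤36, size 889≥859, rent 3331≤3851).
D4: dominated by D2 (walk score 33≥20, commute 22≤45, size 1398≥985, rent 2095≤3745).
D5: not dominated (best walk score).
D6: not dominated (best commute).
D7: not dominated (best size).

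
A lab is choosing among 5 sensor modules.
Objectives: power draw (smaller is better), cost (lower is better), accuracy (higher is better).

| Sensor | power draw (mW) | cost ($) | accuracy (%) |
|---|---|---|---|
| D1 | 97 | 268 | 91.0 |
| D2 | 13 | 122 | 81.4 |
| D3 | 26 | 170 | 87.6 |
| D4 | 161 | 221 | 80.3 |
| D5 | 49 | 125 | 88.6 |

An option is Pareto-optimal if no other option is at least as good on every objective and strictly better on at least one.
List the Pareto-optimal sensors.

D1: not dominated (best accuracy).
D2: not dominated (best power draw).
D3: not dominated.
D4: dominated by D2 (power draw 13≤161, cost 122≤221, accuracy 81.4≥80.3).
D5: not dominated.

D1, D2, D3, D5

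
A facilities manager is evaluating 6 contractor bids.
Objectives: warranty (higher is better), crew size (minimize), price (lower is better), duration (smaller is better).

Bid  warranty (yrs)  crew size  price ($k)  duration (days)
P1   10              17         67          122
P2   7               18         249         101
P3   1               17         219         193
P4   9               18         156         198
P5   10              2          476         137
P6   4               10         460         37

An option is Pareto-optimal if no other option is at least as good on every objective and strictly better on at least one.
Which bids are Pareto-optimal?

P1, P2, P5, P6

P1: not dominated (best price).
P2: not dominated.
P3: dominated by P1 (warranty 10≥1, crew size 17≤17, price 67≤219, duration 122≤193).
P4: dominated by P1 (warranty 10≥9, crew size 17≤18, price 67≤156, duration 122≤198).
P5: not dominated (best crew size).
P6: not dominated (best duration).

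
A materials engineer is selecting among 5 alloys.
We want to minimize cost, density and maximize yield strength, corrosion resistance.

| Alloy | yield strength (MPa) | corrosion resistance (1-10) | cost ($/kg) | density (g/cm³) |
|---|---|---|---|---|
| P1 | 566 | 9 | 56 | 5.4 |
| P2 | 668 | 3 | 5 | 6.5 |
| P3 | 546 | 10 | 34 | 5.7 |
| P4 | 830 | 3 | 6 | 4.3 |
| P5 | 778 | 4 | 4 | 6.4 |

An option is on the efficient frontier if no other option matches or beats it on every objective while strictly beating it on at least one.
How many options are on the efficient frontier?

4

P1: not dominated.
P2: dominated by P5 (yield strength 778≥668, corrosion resistance 4≥3, cost 4≤5, density 6.4≤6.5).
P3: not dominated (best corrosion resistance).
P4: not dominated (best yield strength).
P5: not dominated (best cost).
Pareto-optimal: P1, P3, P4, P5 → 4.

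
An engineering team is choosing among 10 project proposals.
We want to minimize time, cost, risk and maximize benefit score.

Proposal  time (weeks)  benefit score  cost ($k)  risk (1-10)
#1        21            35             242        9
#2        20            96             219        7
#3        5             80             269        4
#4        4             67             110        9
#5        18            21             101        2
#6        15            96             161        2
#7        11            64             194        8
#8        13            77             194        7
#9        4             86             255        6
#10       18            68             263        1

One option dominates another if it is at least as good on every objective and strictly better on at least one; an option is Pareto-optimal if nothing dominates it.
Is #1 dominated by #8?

#8 vs #1: time 13≤21, benefit score 77≥35, cost 194≤242, risk 7≤9 — #8 is at least as good on every objective with at least one strict improvement.

Yes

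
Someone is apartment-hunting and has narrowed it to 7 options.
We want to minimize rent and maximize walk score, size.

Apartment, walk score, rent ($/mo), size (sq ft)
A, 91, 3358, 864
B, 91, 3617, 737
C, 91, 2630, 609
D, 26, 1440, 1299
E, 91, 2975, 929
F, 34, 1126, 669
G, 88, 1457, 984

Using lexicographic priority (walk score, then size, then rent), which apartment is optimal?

E

First maximize walk score: best is 91, kept {A, B, C, E}.
Then maximize size: best is 929, kept {E}.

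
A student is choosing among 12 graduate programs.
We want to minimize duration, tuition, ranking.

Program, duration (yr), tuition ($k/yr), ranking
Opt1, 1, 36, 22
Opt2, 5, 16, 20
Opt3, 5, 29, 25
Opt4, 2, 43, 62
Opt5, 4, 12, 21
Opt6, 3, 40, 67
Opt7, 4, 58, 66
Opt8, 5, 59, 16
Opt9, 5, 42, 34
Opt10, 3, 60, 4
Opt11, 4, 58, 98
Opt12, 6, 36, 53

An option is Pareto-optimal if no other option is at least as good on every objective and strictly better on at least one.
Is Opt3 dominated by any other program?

Opt2 vs Opt3: duration 5≤5, tuition 16≤29, ranking 20≤25 — Opt2 is at least as good on every objective and strictly better on at least one, so Opt2 dominates Opt3.

Yes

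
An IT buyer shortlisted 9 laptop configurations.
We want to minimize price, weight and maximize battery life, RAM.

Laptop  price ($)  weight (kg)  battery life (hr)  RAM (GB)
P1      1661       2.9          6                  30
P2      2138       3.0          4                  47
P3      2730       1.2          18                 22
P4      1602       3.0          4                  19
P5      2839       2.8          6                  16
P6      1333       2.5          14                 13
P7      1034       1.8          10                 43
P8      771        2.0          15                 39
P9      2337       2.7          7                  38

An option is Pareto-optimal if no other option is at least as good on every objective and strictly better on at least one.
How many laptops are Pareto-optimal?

P1: dominated by P7 (price 1034≤1661, weight 1.8≤2.9, battery life 10≥6, RAM 43≥30).
P2: not dominated (best RAM).
P3: not dominated (best weight).
P4: dominated by P7 (price 1034≤1602, weight 1.8≤3.0, battery life 10≥4, RAM 43≥19).
P5: dominated by P3 (price 2730≤2839, weight 1.2≤2.8, battery life 18≥6, RAM 22≥16).
P6: dominated by P8 (price 771≤1333, weight 2.0≤2.5, battery life 15≥14, RAM 39≥13).
P7: not dominated.
P8: not dominated (best price).
P9: dominated by P7 (price 1034≤2337, weight 1.8≤2.7, battery life 10≥7, RAM 43≥38).
Pareto-optimal: P2, P3, P7, P8 → 4.

4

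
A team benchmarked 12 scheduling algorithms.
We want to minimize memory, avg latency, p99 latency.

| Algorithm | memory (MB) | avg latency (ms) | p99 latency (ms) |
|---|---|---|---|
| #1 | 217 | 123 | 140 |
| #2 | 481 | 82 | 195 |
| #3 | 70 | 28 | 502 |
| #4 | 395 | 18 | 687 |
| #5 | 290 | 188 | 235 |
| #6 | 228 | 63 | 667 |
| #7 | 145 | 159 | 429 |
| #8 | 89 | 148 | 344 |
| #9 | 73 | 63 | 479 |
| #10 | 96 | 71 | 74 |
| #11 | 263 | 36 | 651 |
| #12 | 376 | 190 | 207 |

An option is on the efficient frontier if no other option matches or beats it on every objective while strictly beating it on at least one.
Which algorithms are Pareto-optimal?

#1: dominated by #10 (memory 96≤217, avg latency 71≤123, p99 latency 74≤140).
#2: dominated by #10 (memory 96≤481, avg latency 71≤82, p99 latency 74≤195).
#3: not dominated (best memory).
#4: not dominated (best avg latency).
#5: dominated by #1 (memory 217≤290, avg latency 123≤188, p99 latency 140≤235).
#6: dominated by #3 (memory 70≤228, avg latency 28≤63, p99 latency 502≤667).
#7: dominated by #8 (memory 89≤145, avg latency 148≤159, p99 latency 344≤429).
#8: not dominated.
#9: not dominated.
#10: not dominated (best p99 latency).
#11: dominated by #3 (memory 70≤263, avg latency 28≤36, p99 latency 502≤651).
#12: dominated by #1 (memory 217≤376, avg latency 123≤190, p99 latency 140≤207).

#3, #4, #8, #9, #10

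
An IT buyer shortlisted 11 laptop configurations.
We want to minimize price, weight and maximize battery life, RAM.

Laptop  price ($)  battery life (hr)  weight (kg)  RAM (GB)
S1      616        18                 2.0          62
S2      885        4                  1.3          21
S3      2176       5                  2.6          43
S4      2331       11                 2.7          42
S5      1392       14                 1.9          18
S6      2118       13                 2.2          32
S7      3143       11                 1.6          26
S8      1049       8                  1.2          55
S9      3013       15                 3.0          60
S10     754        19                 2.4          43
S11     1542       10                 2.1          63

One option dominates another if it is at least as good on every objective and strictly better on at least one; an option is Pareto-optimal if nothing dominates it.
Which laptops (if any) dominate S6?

S1

S1: price 616≤2118, battery life 18≥13, weight 2.0≤2.2, RAM 62≥32 — dominates S6.
Others (S2, S3, S4, S5, S7, S8, S9, S10, S11) are each worse than S6 on at least one objective.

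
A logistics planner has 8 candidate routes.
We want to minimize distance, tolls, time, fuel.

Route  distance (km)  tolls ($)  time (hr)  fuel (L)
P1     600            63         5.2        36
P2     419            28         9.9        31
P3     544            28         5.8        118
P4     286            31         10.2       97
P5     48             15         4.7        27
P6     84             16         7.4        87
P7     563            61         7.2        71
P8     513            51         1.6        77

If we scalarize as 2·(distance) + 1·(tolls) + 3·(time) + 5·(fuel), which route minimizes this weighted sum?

P5

P1: 2·600 + 1·63 + 3·5.2 + 5·36 = 1458.6
P2: 2·419 + 1·28 + 3·9.9 + 5·31 = 1050.7
P3: 2·544 + 1·28 + 3·5.8 + 5·118 = 1723.4
P4: 2·286 + 1·31 + 3·10.2 + 5·97 = 1118.6
P5: 2·48 + 1·15 + 3·4.7 + 5·27 = 260.1
P6: 2·84 + 1·16 + 3·7.4 + 5·87 = 641.2
P7: 2·563 + 1·61 + 3·7.2 + 5·71 = 1563.6
P8: 2·513 + 1·51 + 3·1.6 + 5·77 = 1466.8
Lowest: P5 at 260.1.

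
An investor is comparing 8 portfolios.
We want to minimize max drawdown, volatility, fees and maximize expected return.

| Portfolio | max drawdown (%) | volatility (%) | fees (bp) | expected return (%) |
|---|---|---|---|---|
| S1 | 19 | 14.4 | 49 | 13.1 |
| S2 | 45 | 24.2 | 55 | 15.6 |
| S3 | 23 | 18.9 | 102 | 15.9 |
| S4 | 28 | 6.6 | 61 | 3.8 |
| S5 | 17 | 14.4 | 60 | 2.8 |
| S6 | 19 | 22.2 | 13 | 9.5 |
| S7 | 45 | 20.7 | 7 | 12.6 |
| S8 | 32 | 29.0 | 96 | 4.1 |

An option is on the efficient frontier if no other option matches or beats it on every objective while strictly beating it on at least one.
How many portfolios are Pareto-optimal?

7

S1: not dominated.
S2: not dominated.
S3: not dominated (best expected return).
S4: not dominated (best volatility).
S5: not dominated (best max drawdown).
S6: not dominated.
S7: not dominated (best fees).
S8: dominated by S1 (max drawdown 19≤32, volatility 14.4≤29.0, fees 49≤96, expected return 13.1≥4.1).
Pareto-optimal: S1, S2, S3, S4, S5, S6, S7 → 7.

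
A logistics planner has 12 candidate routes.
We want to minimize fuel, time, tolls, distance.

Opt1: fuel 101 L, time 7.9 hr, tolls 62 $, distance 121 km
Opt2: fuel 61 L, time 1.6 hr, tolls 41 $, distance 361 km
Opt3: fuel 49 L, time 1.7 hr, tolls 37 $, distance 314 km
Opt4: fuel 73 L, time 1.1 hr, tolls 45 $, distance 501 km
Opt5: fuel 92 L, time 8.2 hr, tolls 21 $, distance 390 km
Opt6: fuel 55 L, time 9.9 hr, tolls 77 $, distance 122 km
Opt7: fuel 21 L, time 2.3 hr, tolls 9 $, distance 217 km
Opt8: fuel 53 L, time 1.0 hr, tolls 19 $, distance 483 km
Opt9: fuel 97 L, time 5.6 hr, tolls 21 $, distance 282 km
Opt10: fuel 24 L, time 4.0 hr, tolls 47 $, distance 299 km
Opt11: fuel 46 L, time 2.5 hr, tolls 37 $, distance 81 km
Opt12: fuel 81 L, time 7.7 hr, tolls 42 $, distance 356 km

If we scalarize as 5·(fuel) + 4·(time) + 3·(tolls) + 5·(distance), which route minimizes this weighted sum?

Opt1: 5·101 + 4·7.9 + 3·62 + 5·121 = 1327.6
Opt2: 5·61 + 4·1.6 + 3·41 + 5·361 = 2239.4
Opt3: 5·49 + 4·1.7 + 3·37 + 5·314 = 1932.8
Opt4: 5·73 + 4·1.1 + 3·45 + 5·501 = 3009.4
Opt5: 5·92 + 4·8.2 + 3·21 + 5·390 = 2505.8
Opt6: 5·55 + 4·9.9 + 3·77 + 5·122 = 1155.6
Opt7: 5·21 + 4·2.3 + 3·9 + 5·217 = 1226.2
Opt8: 5·53 + 4·1.0 + 3·19 + 5·483 = 2741.0
Opt9: 5·97 + 4·5.6 + 3·21 + 5·282 = 1980.4
Opt10: 5·24 + 4·4.0 + 3·47 + 5·299 = 1772.0
Opt11: 5·46 + 4·2.5 + 3·37 + 5·81 = 756.0
Opt12: 5·81 + 4·7.7 + 3·42 + 5·356 = 2341.8
Lowest: Opt11 at 756.0.

Opt11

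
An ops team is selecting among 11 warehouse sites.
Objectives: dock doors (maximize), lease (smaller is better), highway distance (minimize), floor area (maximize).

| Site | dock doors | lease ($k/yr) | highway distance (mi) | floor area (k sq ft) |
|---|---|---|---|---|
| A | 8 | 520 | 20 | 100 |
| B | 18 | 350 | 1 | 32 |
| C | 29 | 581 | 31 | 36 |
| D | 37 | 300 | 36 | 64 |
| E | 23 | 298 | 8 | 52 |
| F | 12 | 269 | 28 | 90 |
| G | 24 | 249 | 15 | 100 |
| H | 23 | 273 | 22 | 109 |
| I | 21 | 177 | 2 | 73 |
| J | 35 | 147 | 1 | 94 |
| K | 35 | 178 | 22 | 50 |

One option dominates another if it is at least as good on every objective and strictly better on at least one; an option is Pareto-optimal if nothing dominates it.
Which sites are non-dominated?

D, G, H, J

A: dominated by G (dock doors 24≥8, lease 249≤520, highway distance 15≤20, floor area 100≥100).
B: dominated by J (dock doors 35≥18, lease 147≤350, highway distance 1≤1, floor area 94≥32).
C: dominated by J (dock doors 35≥29, lease 147≤581, highway distance 1≤31, floor area 94≥36).
D: not dominated (best dock doors).
E: dominated by J (dock doors 35≥23, lease 147≤298, highway distance 1≤8, floor area 94≥52).
F: dominated by G (dock doors 24≥12, lease 249≤269, highway distance 15≤28, floor area 100≥90).
G: not dominated.
H: not dominated (best floor area).
I: dominated by J (dock doors 35≥21, lease 147≤177, highway distance 1≤2, floor area 94≥73).
J: not dominated (best lease).
K: dominated by J (dock doors 35≥35, lease 147≤178, highway distance 1≤22, floor area 94≥50).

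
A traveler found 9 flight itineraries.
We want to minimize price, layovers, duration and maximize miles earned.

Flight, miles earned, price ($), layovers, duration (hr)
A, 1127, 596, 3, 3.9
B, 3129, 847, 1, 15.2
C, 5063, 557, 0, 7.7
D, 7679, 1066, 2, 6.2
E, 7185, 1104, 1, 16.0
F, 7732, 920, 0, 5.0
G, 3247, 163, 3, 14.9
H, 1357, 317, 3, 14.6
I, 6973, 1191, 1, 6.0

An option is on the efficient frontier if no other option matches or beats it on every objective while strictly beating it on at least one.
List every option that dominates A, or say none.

none

B: worse on price (847 vs 596).
C: worse on duration (7.7 vs 3.9).
D: worse on price (1066 vs 596).
E: worse on price (1104 vs 596).
F: worse on price (920 vs 596).
G: worse on duration (14.9 vs 3.9).
H: worse on duration (14.6 vs 3.9).
I: worse on price (1191 vs 596).
No option dominates A.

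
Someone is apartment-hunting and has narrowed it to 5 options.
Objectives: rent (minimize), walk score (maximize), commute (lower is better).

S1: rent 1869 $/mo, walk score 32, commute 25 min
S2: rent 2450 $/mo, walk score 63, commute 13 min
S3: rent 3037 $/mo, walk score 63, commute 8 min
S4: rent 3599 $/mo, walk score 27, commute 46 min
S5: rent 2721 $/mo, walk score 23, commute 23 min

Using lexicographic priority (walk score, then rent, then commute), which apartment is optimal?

First maximize walk score: best is 63, kept {S2, S3}.
Then minimize rent: best is 2450, kept {S2}.

S2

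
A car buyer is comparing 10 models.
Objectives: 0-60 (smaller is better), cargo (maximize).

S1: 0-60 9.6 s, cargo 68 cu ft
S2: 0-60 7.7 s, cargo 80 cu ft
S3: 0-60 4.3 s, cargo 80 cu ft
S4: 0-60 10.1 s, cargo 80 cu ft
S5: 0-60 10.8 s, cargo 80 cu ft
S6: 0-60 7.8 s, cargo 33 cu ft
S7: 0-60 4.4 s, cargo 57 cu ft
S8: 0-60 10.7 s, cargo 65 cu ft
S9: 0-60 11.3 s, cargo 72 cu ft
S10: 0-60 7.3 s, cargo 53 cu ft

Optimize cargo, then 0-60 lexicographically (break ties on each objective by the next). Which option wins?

First maximize cargo: best is 80, kept {S2, S3, S4, S5}.
Then minimize 0-60: best is 4.3, kept {S3}.

S3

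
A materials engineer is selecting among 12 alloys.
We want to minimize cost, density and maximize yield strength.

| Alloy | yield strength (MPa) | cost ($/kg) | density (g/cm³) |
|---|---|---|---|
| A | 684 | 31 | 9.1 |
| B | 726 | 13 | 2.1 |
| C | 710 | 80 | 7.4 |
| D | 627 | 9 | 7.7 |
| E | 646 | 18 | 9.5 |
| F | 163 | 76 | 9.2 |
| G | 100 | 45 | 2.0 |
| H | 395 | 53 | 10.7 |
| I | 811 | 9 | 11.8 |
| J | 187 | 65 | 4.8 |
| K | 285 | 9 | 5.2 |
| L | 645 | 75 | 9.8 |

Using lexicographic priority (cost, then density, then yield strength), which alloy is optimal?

First minimize cost: best is 9, kept {D, I, K}.
Then minimize density: best is 5.2, kept {K}.

K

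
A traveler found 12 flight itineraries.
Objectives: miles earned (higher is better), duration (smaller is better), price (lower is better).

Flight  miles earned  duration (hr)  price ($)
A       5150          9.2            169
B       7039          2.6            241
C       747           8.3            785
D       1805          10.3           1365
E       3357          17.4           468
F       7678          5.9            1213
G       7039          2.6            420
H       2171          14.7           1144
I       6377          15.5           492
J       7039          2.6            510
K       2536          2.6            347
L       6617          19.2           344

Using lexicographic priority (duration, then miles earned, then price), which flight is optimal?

First minimize duration: best is 2.6, kept {B, G, J, K}.
Then maximize miles earned: best is 7039, kept {B, G, J}.
Then minimize price: best is 241, kept {B}.

B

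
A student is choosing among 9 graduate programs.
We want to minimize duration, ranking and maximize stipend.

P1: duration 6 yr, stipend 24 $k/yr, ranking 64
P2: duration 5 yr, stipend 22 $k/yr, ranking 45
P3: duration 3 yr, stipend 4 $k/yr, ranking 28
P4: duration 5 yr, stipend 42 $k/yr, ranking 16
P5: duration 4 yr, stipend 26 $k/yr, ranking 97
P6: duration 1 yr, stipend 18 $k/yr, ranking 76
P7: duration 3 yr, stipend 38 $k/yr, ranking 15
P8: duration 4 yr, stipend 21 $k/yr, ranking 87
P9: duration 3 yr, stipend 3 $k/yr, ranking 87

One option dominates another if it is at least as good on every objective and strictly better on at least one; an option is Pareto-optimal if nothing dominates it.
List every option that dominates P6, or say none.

P1: worse on duration (6 vs 1).
P2: worse on duration (5 vs 1).
P3: worse on duration (3 vs 1).
P4: worse on duration (5 vs 1).
P5: worse on duration (4 vs 1).
P7: worse on duration (3 vs 1).
P8: worse on duration (4 vs 1).
P9: worse on duration (3 vs 1).
No option dominates P6.

none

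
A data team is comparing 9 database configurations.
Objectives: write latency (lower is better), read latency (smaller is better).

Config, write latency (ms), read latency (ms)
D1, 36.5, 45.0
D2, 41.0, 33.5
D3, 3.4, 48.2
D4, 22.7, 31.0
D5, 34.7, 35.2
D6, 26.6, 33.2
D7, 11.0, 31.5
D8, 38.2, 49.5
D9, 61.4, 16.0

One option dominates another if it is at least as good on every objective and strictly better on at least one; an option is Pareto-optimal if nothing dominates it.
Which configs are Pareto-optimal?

D1: dominated by D4 (write latency 22.7≤36.5, read latency 31.0≤45.0).
D2: dominated by D4 (write latency 22.7≤41.0, read latency 31.0≤33.5).
D3: not dominated (best write latency).
D4: not dominated.
D5: dominated by D4 (write latency 22.7≤34.7, read latency 31.0≤35.2).
D6: dominated by D4 (write latency 22.7≤26.6, read latency 31.0≤33.2).
D7: not dominated.
D8: dominated by D1 (write latency 36.5≤38.2, read latency 45.0≤49.5).
D9: not dominated (best read latency).

D3, D4, D7, D9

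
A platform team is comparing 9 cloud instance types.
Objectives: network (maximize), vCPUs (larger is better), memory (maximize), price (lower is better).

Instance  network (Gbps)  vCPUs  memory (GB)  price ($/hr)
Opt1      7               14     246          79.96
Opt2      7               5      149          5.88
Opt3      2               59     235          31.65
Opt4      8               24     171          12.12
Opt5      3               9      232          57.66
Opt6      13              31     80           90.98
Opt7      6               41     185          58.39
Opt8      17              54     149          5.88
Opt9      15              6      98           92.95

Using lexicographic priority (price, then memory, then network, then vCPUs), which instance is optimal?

Opt8

First minimize price: best is 5.88, kept {Opt2, Opt8}.
Then maximize memory: best is 149, kept {Opt2, Opt8}.
Then maximize network: best is 17, kept {Opt8}.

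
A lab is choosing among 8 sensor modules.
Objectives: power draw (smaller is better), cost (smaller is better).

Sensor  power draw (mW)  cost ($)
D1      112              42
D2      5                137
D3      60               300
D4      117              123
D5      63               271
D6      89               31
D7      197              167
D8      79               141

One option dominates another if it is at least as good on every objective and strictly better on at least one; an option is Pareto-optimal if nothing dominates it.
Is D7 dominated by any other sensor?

D1 vs D7: power draw 112≤197, cost 42≤167 — D1 is at least as good on every objective and strictly better on at least one, so D1 dominates D7.

Yes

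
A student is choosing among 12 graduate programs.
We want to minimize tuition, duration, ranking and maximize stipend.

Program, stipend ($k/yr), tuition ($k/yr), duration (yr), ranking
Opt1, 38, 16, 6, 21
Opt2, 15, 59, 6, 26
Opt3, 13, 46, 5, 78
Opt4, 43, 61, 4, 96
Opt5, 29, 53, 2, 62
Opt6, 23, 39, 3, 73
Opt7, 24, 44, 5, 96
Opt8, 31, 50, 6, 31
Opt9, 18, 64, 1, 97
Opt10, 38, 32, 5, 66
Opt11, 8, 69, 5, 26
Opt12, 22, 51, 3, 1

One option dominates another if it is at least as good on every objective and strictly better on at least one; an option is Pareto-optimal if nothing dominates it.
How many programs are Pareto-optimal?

7

Opt1: not dominated (best tuition).
Opt2: dominated by Opt1 (stipend 38≥15, tuition 16≤59, duration 6≤6, ranking 21≤26).
Opt3: dominated by Opt6 (stipend 23≥13, tuition 39≤46, duration 3≤5, ranking 73≤78).
Opt4: not dominated (best stipend).
Opt5: not dominated.
Opt6: not dominated.
Opt7: dominated by Opt10 (stipend 38≥24, tuition 32≤44, duration 5≤5, ranking 66≤96).
Opt8: dominated by Opt1 (stipend 38≥31, tuition 16≤50, duration 6≤6, ranking 21≤31).
Opt9: not dominated (best duration).
Opt10: not dominated.
Opt11: dominated by Opt12 (stipend 22≥8, tuition 51≤69, duration 3≤5, ranking 1≤26).
Opt12: not dominated (best ranking).
Pareto-optimal: Opt1, Opt4, Opt5, Opt6, Opt9, Opt10, Opt12 → 7.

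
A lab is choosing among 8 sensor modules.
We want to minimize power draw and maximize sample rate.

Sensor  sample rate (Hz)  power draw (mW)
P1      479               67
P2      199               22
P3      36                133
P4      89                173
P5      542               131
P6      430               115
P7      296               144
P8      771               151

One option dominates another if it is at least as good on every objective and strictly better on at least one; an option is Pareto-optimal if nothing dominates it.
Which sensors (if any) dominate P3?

P1: sample rate 479≥36, power draw 67≤133 — dominates P3.
P2: sample rate 199≥36, power draw 22≤133 — dominates P3.
P5: sample rate 542≥36, power draw 131≤133 — dominates P3.
P6: sample rate 430≥36, power draw 115≤133 — dominates P3.
Others (P4, P7, P8) are each worse than P3 on at least one objective.

P1, P2, P5, P6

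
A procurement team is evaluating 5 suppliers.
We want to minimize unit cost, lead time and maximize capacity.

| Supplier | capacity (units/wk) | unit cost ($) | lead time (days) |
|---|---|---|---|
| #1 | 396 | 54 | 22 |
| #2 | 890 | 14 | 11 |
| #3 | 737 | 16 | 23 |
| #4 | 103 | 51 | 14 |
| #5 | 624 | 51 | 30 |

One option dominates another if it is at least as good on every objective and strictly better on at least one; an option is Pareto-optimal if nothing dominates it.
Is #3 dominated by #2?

#2 vs #3: capacity 890≥737, unit cost 14≤16, lead time 11≤23 — #2 is at least as good on every objective with at least one strict improvement.

Yes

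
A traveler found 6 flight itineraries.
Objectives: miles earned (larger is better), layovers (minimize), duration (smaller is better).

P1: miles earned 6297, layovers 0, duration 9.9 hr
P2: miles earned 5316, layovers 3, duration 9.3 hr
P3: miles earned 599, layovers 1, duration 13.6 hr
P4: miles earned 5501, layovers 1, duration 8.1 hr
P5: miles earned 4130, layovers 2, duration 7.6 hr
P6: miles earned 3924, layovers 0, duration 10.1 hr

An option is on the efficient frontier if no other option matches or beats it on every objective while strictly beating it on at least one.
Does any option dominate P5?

No

P1: worse on duration (9.9 vs 7.6).
P2: worse on layovers (3 vs 2).
P3: worse on miles earned (599 vs 4130).
P4: worse on duration (8.1 vs 7.6).
P6: worse on miles earned (3924 vs 4130).
No option is at least as good as P5 on every objective and strictly better on one.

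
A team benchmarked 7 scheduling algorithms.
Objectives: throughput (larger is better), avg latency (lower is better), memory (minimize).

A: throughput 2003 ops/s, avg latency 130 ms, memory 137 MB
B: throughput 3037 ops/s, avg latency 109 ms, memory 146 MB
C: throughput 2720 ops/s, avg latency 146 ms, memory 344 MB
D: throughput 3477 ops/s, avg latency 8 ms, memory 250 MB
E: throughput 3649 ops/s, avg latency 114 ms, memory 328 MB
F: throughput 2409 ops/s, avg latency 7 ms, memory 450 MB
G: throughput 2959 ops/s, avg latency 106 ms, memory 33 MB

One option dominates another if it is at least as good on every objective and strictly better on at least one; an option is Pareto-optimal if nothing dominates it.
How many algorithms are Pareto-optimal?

5

A: dominated by G (throughput 2959≥2003, avg latency 106≤130, memory 33≤137).
B: not dominated.
C: dominated by B (throughput 3037≥2720, avg latency 109≤146, memory 146≤344).
D: not dominated.
E: not dominated (best throughput).
F: not dominated (best avg latency).
G: not dominated (best memory).
Pareto-optimal: B, D, E, F, G → 5.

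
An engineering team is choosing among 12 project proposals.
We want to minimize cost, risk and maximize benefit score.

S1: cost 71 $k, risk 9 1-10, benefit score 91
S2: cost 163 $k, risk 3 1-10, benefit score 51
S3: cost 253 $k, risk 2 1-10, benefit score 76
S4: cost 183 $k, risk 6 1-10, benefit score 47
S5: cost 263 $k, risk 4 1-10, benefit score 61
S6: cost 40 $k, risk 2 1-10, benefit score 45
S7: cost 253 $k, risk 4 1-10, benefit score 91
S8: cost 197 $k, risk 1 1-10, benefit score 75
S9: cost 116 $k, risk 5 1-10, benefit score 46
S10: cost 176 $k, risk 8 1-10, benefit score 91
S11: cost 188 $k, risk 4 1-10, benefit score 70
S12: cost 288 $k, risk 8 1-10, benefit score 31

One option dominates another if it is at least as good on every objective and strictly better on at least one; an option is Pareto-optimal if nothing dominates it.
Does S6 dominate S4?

No

S6 vs S4: S6 is worse on benefit score (45 vs 47), so it does not dominate S4.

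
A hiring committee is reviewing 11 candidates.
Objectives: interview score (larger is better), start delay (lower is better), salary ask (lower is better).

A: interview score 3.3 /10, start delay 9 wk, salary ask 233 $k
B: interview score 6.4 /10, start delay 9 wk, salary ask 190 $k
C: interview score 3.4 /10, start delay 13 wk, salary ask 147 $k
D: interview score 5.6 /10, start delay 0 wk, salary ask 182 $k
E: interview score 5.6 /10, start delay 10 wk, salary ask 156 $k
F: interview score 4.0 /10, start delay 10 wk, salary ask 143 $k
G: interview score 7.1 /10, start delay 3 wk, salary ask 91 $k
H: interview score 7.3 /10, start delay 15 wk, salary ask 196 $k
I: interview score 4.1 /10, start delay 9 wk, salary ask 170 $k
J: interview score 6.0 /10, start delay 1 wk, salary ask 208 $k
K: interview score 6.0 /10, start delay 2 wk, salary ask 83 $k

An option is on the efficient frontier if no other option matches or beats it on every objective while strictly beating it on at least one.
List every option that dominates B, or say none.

G

G: interview score 7.1≥6.4, start delay 3≤9, salary ask 91≤190 — dominates B.
Others (A, C, D, E, F, H, I, J, K) are each worse than B on at least one objective.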